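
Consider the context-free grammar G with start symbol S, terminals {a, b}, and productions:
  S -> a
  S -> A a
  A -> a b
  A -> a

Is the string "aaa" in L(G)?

no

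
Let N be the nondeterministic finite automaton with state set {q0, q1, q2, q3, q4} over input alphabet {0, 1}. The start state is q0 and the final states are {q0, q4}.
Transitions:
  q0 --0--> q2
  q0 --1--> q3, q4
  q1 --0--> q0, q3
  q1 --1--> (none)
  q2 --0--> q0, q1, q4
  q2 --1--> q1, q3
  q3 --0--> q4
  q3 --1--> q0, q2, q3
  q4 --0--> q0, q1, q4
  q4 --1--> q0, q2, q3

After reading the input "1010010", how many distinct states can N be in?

Start: {q0}
read 1: {q3, q4}
read 0: {q0, q1, q4}
read 1: {q0, q2, q3, q4}
read 0: {q0, q1, q2, q4}
read 0: {q0, q1, q2, q3, q4}
read 1: {q0, q1, q2, q3, q4}
read 0: {q0, q1, q2, q3, q4}
Final reachable set {q0, q1, q2, q3, q4} has 5 states.

5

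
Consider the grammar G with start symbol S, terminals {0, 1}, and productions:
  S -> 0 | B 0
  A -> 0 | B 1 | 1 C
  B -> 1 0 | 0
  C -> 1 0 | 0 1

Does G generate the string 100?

S ⇒ B0 ⇒ 100

yes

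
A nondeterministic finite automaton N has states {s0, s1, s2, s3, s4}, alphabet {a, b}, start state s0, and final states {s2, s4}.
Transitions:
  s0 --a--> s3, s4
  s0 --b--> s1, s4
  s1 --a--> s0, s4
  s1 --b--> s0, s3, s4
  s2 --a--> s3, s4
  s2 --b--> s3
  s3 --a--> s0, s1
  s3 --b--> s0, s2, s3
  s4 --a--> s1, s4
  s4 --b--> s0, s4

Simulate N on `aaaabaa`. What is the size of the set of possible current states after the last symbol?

Start: {s0}
read a: {s3, s4}
read a: {s0, s1, s4}
read a: {s0, s1, s3, s4}
read a: {s0, s1, s3, s4}
read b: {s0, s1, s2, s3, s4}
read a: {s0, s1, s3, s4}
read a: {s0, s1, s3, s4}
Final reachable set {s0, s1, s3, s4} has 4 states.

4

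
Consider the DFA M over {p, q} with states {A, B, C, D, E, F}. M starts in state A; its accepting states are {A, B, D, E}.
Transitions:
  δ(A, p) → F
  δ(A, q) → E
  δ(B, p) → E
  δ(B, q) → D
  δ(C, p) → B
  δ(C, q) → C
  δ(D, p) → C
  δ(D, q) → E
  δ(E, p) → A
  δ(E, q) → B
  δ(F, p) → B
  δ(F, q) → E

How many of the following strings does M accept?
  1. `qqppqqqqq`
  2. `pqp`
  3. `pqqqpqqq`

2

`qqppqqqqq`: accepted
`pqp`: accepted
`pqqqpqqq`: rejected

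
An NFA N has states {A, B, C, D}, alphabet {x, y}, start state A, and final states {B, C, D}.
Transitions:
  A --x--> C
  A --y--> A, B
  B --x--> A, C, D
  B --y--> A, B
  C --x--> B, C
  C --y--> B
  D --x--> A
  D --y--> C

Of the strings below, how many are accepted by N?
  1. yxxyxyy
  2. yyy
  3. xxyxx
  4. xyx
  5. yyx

5

yxxyxyy: accepted
yyy: accepted
xxyxx: accepted
xyx: accepted
yyx: accepted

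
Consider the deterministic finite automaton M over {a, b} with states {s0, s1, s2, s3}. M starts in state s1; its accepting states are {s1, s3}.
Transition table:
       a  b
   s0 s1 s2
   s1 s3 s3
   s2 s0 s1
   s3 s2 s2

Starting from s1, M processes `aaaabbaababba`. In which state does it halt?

s1 --a--> s3
s3 --a--> s2
s2 --a--> s0
s0 --a--> s1
s1 --b--> s3
s3 --b--> s2
s2 --a--> s0
s0 --a--> s1
s1 --b--> s3
s3 --a--> s2
s2 --b--> s1
s1 --b--> s3
s3 --a--> s2

s2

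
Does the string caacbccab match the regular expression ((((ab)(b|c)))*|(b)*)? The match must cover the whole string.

Neither (((ab)(b|c)))* nor (b)* matches caacbccab.

no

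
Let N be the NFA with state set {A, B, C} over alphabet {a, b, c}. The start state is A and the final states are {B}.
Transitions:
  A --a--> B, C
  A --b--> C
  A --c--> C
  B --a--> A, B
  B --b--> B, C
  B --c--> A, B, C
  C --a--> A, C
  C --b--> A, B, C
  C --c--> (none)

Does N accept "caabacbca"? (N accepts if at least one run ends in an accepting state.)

Start: {A}
read c: {C}
read a: {A, C}
read a: {A, B, C}
read b: {A, B, C}
read a: {A, B, C}
read c: {A, B, C}
read b: {A, B, C}
read c: {A, B, C}
read a: {A, B, C}
Reachable ∩ accepting = {B} — nonempty.

accepted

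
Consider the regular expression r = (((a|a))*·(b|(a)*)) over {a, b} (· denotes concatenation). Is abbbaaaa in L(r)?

No split of abbbaaaa into u·v has ((a|a))* matching u and (b|(a)*) matching v.

no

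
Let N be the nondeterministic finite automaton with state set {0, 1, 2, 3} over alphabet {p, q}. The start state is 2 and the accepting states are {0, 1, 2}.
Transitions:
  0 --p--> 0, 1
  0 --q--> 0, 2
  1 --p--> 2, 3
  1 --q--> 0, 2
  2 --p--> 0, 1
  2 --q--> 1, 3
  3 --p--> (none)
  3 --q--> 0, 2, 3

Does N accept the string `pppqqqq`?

accepted

Start: {2}
read p: {0, 1}
read p: {0, 1, 2, 3}
read p: {0, 1, 2, 3}
read q: {0, 1, 2, 3}
read q: {0, 1, 2, 3}
read q: {0, 1, 2, 3}
read q: {0, 1, 2, 3}
Reachable ∩ accepting = {0, 1, 2} — nonempty.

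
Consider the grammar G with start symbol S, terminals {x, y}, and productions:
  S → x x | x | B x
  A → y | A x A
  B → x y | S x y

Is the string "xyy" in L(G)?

no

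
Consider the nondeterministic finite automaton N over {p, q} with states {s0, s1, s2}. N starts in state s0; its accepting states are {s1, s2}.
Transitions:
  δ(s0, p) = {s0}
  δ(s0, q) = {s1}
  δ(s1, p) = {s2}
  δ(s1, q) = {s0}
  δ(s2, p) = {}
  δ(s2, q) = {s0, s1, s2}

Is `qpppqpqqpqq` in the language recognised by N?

rejected

Start: {s0}
read q: {s1}
read p: {s2}
read p: {}
The reachable set is empty and stays empty for the remaining 8 symbols.
Reachable ∩ accepting = {} — empty.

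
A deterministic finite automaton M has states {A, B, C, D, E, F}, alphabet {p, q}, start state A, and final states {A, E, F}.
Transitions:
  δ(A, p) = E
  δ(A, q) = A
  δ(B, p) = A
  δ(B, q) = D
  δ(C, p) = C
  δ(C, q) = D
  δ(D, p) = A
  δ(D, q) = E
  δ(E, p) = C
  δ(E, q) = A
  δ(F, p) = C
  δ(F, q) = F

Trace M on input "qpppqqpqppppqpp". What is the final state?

A --q--> A
A --p--> E
E --p--> C
C --p--> C
C --q--> D
D --q--> E
E --p--> C
C --q--> D
D --p--> A
A --p--> E
E --p--> C
C --p--> C
C --q--> D
D --p--> A
A --p--> E

E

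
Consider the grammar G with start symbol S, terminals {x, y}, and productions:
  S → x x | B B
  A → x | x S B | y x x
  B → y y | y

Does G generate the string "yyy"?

yes

S ⇒ BB ⇒ yyB ⇒ yyy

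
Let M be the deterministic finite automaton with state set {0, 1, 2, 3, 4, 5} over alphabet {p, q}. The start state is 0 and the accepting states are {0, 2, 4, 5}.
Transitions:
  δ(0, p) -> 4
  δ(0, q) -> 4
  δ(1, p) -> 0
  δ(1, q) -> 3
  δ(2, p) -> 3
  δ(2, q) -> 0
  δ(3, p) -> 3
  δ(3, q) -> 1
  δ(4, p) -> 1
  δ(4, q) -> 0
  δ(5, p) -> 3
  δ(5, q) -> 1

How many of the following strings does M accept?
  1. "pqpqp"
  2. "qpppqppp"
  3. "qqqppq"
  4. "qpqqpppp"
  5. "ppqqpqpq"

"pqpqp": accepted
"qpppqppp": accepted
"qqqppq": accepted
"qpqqpppp": accepted
"ppqqpqpq": rejected

4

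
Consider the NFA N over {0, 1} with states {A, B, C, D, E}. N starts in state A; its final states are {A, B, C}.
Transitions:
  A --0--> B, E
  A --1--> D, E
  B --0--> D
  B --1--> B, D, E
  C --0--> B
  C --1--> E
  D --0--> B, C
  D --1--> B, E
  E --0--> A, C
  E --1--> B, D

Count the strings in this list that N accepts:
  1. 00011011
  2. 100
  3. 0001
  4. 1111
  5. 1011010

00011011: accepted
100: accepted
0001: accepted
1111: accepted
1011010: accepted

5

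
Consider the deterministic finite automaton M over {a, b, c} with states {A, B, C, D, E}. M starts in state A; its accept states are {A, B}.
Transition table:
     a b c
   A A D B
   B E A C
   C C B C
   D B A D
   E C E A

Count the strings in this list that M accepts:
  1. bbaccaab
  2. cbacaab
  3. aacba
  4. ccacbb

bbaccaab: accepted
cbacaab: accepted
aacba: accepted
ccacbb: accepted

4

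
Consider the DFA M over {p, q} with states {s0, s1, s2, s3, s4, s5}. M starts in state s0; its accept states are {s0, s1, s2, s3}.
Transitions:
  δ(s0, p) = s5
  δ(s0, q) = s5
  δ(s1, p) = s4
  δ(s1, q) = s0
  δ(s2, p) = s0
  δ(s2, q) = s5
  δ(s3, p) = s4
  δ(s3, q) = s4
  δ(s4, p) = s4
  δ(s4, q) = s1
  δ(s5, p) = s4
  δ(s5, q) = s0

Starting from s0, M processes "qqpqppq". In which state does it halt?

s0 --q--> s5
s5 --q--> s0
s0 --p--> s5
s5 --q--> s0
s0 --p--> s5
s5 --p--> s4
s4 --q--> s1

s1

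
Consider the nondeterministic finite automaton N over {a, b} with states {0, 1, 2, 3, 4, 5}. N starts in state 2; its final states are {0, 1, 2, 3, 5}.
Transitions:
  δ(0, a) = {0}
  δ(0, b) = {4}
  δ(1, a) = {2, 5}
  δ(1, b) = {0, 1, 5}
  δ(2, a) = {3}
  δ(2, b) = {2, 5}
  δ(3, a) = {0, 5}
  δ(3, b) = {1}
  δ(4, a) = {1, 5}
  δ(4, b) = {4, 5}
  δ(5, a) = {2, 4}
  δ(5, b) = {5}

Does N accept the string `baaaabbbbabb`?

accepted

Start: {2}
read b: {2, 5}
read a: {2, 3, 4}
read a: {0, 1, 3, 5}
read a: {0, 2, 4, 5}
read a: {0, 1, 2, 3, 4, 5}
read b: {0, 1, 2, 4, 5}
read b: {0, 1, 2, 4, 5}
read b: {0, 1, 2, 4, 5}
read b: {0, 1, 2, 4, 5}
read a: {0, 1, 2, 3, 4, 5}
read b: {0, 1, 2, 4, 5}
read b: {0, 1, 2, 4, 5}
Reachable ∩ accepting = {0, 1, 2, 5} — nonempty.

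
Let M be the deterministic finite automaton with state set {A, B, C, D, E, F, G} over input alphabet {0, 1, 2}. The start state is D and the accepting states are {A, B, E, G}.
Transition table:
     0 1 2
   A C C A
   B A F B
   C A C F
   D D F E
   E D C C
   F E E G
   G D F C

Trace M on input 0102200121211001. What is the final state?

D --0--> D
D --1--> F
F --0--> E
E --2--> C
C --2--> F
F --0--> E
E --0--> D
D --1--> F
F --2--> G
G --1--> F
F --2--> G
G --1--> F
F --1--> E
E --0--> D
D --0--> D
D --1--> F

F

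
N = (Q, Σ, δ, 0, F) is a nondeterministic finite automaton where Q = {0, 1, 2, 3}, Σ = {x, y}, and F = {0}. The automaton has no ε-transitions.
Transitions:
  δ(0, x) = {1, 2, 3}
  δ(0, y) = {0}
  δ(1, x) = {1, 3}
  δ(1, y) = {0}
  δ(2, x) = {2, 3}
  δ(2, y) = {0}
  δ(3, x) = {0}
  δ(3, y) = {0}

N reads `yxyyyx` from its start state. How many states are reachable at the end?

Start: {0}
read y: {0}
read x: {1, 2, 3}
read y: {0}
read y: {0}
read y: {0}
read x: {1, 2, 3}
Final reachable set {1, 2, 3} has 3 states.

3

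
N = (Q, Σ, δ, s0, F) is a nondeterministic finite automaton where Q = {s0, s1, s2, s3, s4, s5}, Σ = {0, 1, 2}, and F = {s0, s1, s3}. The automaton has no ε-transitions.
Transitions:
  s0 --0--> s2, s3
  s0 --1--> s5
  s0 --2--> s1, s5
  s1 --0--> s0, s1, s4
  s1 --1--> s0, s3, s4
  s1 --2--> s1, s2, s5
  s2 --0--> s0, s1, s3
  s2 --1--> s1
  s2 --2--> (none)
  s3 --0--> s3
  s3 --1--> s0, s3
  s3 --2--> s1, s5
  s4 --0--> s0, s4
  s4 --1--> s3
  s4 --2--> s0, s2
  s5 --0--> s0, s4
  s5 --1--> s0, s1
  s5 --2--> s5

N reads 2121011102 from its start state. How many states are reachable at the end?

4

Start: {s0}
read 2: {s1, s5}
read 1: {s0, s1, s3, s4}
read 2: {s0, s1, s2, s5}
read 1: {s0, s1, s3, s4, s5}
read 0: {s0, s1, s2, s3, s4}
read 1: {s0, s1, s3, s4, s5}
read 1: {s0, s1, s3, s4, s5}
read 1: {s0, s1, s3, s4, s5}
read 0: {s0, s1, s2, s3, s4}
read 2: {s0, s1, s2, s5}
Final reachable set {s0, s1, s2, s5} has 4 states.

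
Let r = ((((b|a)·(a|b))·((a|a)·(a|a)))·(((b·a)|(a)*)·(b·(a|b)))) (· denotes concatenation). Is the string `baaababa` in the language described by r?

yes

Split as baaa·baba: (((b|a)·(a|b))·((a|a)·(a|a))) matches baaa and (((b·a)|(a)*)·(b·(a|b))) matches baba.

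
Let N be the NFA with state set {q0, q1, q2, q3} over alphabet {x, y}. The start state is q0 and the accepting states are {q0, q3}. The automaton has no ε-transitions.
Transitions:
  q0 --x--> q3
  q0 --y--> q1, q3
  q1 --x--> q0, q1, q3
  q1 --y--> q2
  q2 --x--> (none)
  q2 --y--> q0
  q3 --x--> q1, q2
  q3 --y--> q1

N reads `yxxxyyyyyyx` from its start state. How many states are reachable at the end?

Start: {q0}
read y: {q1, q3}
read x: {q0, q1, q2, q3}
read x: {q0, q1, q2, q3}
read x: {q0, q1, q2, q3}
read y: {q0, q1, q2, q3}
read y: {q0, q1, q2, q3}
read y: {q0, q1, q2, q3}
read y: {q0, q1, q2, q3}
read y: {q0, q1, q2, q3}
read y: {q0, q1, q2, q3}
read x: {q0, q1, q2, q3}
Final reachable set {q0, q1, q2, q3} has 4 states.

4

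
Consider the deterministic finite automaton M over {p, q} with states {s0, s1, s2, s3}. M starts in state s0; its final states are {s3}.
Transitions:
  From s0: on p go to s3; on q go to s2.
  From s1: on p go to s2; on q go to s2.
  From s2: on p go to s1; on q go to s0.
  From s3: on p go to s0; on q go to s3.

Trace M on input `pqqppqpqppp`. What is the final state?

s0 --p--> s3
s3 --q--> s3
s3 --q--> s3
s3 --p--> s0
s0 --p--> s3
s3 --q--> s3
s3 --p--> s0
s0 --q--> s2
s2 --p--> s1
s1 --p--> s2
s2 --p--> s1

s1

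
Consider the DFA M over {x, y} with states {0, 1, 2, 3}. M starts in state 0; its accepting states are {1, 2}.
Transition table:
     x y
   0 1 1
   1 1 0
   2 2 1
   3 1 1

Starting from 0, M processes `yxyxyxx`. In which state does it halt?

1

0 --y--> 1
1 --x--> 1
1 --y--> 0
0 --x--> 1
1 --y--> 0
0 --x--> 1
1 --x--> 1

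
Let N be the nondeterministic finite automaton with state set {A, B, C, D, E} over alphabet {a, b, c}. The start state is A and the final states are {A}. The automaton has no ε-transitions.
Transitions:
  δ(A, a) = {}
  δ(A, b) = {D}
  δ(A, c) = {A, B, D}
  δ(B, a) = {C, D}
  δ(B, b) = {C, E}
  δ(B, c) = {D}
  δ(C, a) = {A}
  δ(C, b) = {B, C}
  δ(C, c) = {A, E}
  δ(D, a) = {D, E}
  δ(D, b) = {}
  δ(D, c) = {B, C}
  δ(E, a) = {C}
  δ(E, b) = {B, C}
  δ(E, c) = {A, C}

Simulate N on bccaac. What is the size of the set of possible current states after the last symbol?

5

Start: {A}
read b: {D}
read c: {B, C}
read c: {A, D, E}
read a: {C, D, E}
read a: {A, C, D, E}
read c: {A, B, C, D, E}
Final reachable set {A, B, C, D, E} has 5 states.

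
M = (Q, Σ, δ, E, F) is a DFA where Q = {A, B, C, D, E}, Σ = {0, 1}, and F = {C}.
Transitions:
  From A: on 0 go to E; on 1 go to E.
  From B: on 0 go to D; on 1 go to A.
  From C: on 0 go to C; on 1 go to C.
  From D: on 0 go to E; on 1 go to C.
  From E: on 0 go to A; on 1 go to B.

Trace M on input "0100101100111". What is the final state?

C

E --0--> A
A --1--> E
E --0--> A
A --0--> E
E --1--> B
B --0--> D
D --1--> C
C --1--> C
C --0--> C
C --0--> C
C --1--> C
C --1--> C
C --1--> C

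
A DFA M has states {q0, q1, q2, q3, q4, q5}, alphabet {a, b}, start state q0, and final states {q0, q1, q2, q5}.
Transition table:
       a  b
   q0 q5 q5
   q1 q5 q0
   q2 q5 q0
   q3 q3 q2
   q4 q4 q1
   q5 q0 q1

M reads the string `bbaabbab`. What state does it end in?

q1

q0 --b--> q5
q5 --b--> q1
q1 --a--> q5
q5 --a--> q0
q0 --b--> q5
q5 --b--> q1
q1 --a--> q5
q5 --b--> q1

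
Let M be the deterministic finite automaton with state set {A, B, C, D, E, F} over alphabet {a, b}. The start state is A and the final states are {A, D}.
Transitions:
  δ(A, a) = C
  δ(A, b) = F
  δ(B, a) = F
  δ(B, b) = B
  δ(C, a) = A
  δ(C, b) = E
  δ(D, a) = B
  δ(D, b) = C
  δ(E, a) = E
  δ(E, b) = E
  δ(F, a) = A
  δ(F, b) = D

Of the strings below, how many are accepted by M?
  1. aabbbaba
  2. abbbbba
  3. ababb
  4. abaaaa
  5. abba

1

aabbbaba: accepted
abbbbba: rejected
ababb: rejected
abaaaa: rejected
abba: rejected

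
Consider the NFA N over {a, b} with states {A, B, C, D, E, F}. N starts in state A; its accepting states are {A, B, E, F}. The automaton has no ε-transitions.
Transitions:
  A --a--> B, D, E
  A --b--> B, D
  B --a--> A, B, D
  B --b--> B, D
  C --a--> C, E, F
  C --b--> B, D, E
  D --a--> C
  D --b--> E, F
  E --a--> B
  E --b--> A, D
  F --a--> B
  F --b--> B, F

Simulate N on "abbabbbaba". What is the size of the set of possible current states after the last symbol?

Start: {A}
read a: {B, D, E}
read b: {A, B, D, E, F}
read b: {A, B, D, E, F}
read a: {A, B, C, D, E}
read b: {A, B, D, E, F}
read b: {A, B, D, E, F}
read b: {A, B, D, E, F}
read a: {A, B, C, D, E}
read b: {A, B, D, E, F}
read a: {A, B, C, D, E}
Final reachable set {A, B, C, D, E} has 5 states.

5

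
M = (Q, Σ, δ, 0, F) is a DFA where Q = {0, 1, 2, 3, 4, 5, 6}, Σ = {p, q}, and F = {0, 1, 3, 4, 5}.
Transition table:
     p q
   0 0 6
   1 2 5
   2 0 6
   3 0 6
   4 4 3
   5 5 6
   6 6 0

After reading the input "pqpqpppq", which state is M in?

0 --p--> 0
0 --q--> 6
6 --p--> 6
6 --q--> 0
0 --p--> 0
0 --p--> 0
0 --p--> 0
0 --q--> 6

6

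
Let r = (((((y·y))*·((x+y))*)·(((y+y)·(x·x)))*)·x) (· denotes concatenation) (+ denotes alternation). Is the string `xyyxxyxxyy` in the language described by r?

no

No split of xyyxxyxxyy into u·v has ((((y·y))*·((x+y))*)·(((y+y)·(x·x)))*) matching u and x matching v.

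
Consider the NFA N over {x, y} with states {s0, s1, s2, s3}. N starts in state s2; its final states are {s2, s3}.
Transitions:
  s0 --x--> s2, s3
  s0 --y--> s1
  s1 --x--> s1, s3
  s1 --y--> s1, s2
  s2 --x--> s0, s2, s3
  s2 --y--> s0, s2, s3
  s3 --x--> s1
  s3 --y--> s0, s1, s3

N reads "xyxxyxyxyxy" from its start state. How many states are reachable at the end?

Start: {s2}
read x: {s0, s2, s3}
read y: {s0, s1, s2, s3}
read x: {s0, s1, s2, s3}
read x: {s0, s1, s2, s3}
read y: {s0, s1, s2, s3}
read x: {s0, s1, s2, s3}
read y: {s0, s1, s2, s3}
read x: {s0, s1, s2, s3}
read y: {s0, s1, s2, s3}
read x: {s0, s1, s2, s3}
read y: {s0, s1, s2, s3}
Final reachable set {s0, s1, s2, s3} has 4 states.

4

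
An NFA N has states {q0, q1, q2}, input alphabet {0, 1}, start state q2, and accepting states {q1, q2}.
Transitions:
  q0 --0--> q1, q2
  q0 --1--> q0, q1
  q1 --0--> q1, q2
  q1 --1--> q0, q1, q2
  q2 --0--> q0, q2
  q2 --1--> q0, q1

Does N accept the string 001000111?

accepted

Start: {q2}
read 0: {q0, q2}
read 0: {q0, q1, q2}
read 1: {q0, q1, q2}
read 0: {q0, q1, q2}
read 0: {q0, q1, q2}
read 0: {q0, q1, q2}
read 1: {q0, q1, q2}
read 1: {q0, q1, q2}
read 1: {q0, q1, q2}
Reachable ∩ accepting = {q1, q2} — nonempty.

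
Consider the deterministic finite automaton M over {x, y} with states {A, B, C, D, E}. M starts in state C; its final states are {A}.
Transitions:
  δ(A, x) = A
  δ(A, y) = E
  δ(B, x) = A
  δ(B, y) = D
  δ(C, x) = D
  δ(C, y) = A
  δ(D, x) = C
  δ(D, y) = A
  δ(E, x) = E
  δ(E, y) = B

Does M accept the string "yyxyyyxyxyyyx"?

accepted

C --y--> A
A --y--> E
E --x--> E
E --y--> B
B --y--> D
D --y--> A
A --x--> A
A --y--> E
E --x--> E
E --y--> B
B --y--> D
D --y--> A
A --x--> A
End in state A, which is an accepting state.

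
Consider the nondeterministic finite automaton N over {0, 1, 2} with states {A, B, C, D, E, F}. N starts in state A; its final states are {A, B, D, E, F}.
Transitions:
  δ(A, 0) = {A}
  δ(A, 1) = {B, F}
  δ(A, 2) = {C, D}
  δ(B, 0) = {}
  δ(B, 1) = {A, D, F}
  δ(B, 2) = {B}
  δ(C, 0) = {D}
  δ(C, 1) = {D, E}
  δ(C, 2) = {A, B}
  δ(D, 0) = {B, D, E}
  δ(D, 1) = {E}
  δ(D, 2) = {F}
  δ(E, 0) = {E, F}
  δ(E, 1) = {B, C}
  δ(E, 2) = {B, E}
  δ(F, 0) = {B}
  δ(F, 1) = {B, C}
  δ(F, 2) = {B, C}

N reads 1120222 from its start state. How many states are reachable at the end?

Start: {A}
read 1: {B, F}
read 1: {A, B, C, D, F}
read 2: {A, B, C, D, F}
read 0: {A, B, D, E}
read 2: {B, C, D, E, F}
read 2: {A, B, C, E, F}
read 2: {A, B, C, D, E}
Final reachable set {A, B, C, D, E} has 5 states.

5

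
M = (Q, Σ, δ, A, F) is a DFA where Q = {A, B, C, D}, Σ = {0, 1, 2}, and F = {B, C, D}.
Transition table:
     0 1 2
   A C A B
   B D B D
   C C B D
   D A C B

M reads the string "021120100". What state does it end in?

A --0--> C
C --2--> D
D --1--> C
C --1--> B
B --2--> D
D --0--> A
A --1--> A
A --0--> C
C --0--> C

C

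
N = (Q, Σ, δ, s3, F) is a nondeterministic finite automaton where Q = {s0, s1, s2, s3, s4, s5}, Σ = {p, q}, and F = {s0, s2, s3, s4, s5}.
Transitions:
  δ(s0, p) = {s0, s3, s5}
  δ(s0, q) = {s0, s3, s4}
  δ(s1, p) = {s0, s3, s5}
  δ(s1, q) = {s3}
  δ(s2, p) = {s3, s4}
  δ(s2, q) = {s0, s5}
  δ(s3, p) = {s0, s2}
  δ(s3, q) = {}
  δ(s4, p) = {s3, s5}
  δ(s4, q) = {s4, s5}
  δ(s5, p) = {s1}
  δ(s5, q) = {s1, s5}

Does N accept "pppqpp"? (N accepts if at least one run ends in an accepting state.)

accepted

Start: {s3}
read p: {s0, s2}
read p: {s0, s3, s4, s5}
read p: {s0, s1, s2, s3, s5}
read q: {s0, s1, s3, s4, s5}
read p: {s0, s1, s2, s3, s5}
read p: {s0, s1, s2, s3, s4, s5}
Reachable ∩ accepting = {s0, s2, s3, s4, s5} — nonempty.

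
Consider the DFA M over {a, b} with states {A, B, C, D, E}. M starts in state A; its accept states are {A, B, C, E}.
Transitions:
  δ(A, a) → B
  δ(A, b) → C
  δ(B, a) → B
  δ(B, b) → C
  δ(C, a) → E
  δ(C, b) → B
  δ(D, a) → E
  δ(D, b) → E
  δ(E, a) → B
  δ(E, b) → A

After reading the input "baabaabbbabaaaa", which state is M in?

B

A --b--> C
C --a--> E
E --a--> B
B --b--> C
C --a--> E
E --a--> B
B --b--> C
C --b--> B
B --b--> C
C --a--> E
E --b--> A
A --a--> B
B --a--> B
B --a--> B
B --a--> B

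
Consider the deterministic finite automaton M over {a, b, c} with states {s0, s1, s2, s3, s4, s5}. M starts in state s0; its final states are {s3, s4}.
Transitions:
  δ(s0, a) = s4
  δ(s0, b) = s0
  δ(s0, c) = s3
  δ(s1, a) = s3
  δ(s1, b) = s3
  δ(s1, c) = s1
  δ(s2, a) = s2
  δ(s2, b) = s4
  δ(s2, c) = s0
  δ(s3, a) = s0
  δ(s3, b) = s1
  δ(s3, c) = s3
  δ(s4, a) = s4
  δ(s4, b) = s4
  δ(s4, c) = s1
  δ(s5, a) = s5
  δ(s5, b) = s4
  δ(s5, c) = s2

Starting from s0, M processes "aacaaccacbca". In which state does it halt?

s3

s0 --a--> s4
s4 --a--> s4
s4 --c--> s1
s1 --a--> s3
s3 --a--> s0
s0 --c--> s3
s3 --c--> s3
s3 --a--> s0
s0 --c--> s3
s3 --b--> s1
s1 --c--> s1
s1 --a--> s3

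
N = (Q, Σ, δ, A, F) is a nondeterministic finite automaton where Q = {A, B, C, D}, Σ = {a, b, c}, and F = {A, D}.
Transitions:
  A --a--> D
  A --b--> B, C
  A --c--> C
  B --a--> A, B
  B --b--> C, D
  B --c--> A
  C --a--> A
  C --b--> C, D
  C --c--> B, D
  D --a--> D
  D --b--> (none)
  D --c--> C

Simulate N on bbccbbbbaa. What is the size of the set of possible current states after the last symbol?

Start: {A}
read b: {B, C}
read b: {C, D}
read c: {B, C, D}
read c: {A, B, C, D}
read b: {B, C, D}
read b: {C, D}
read b: {C, D}
read b: {C, D}
read a: {A, D}
read a: {D}
Final reachable set {D} has 1 state.

1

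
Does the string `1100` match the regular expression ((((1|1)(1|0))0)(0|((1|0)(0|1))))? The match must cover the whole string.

yes

Split as 110·0: (((1|1)(1|0))0) matches 110 and (0|((1|0)(0|1))) matches 0.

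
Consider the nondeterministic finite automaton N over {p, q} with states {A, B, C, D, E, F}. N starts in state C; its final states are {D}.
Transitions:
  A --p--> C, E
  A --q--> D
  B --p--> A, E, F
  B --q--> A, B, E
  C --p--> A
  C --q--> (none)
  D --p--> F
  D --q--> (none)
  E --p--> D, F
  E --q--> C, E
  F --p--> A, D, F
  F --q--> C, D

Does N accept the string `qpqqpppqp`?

rejected

Start: {C}
read q: {}
The reachable set is empty and stays empty for the remaining 8 symbols.
Reachable ∩ accepting = {} — empty.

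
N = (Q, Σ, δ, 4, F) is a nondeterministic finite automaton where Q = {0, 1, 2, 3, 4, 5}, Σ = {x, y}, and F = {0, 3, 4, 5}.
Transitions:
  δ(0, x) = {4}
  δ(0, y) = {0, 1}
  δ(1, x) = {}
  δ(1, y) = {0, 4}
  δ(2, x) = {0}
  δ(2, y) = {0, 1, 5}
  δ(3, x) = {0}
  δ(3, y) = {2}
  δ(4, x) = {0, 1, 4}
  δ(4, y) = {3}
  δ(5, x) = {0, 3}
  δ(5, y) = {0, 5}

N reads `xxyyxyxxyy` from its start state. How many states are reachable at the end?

Start: {4}
read x: {0, 1, 4}
read x: {0, 1, 4}
read y: {0, 1, 3, 4}
read y: {0, 1, 2, 3, 4}
read x: {0, 1, 4}
read y: {0, 1, 3, 4}
read x: {0, 1, 4}
read x: {0, 1, 4}
read y: {0, 1, 3, 4}
read y: {0, 1, 2, 3, 4}
Final reachable set {0, 1, 2, 3, 4} has 5 states.

5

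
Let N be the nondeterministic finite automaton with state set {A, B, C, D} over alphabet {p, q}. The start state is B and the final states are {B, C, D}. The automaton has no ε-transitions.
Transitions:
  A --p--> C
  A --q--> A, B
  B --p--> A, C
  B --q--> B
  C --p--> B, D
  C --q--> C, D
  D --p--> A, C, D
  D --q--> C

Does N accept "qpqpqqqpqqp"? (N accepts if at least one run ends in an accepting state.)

Start: {B}
read q: {B}
read p: {A, C}
read q: {A, B, C, D}
read p: {A, B, C, D}
read q: {A, B, C, D}
read q: {A, B, C, D}
read q: {A, B, C, D}
read p: {A, B, C, D}
read q: {A, B, C, D}
read q: {A, B, C, D}
read p: {A, B, C, D}
Reachable ∩ accepting = {B, C, D} — nonempty.

accepted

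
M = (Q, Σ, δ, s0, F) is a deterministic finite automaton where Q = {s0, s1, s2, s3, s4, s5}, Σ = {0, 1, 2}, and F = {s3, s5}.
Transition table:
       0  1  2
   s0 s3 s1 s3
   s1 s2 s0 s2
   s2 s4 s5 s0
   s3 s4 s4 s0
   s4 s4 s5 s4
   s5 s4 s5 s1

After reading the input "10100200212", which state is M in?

s1

s0 --1--> s1
s1 --0--> s2
s2 --1--> s5
s5 --0--> s4
s4 --0--> s4
s4 --2--> s4
s4 --0--> s4
s4 --0--> s4
s4 --2--> s4
s4 --1--> s5
s5 --2--> s1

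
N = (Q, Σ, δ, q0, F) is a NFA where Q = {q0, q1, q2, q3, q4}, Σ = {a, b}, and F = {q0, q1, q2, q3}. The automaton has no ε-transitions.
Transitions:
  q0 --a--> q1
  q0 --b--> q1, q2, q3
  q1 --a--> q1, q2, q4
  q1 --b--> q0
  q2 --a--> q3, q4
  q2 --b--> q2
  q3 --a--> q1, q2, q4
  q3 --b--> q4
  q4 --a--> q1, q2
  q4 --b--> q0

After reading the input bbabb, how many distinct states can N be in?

Start: {q0}
read b: {q1, q2, q3}
read b: {q0, q2, q4}
read a: {q1, q2, q3, q4}
read b: {q0, q2, q4}
read b: {q0, q1, q2, q3}
Final reachable set {q0, q1, q2, q3} has 4 states.

4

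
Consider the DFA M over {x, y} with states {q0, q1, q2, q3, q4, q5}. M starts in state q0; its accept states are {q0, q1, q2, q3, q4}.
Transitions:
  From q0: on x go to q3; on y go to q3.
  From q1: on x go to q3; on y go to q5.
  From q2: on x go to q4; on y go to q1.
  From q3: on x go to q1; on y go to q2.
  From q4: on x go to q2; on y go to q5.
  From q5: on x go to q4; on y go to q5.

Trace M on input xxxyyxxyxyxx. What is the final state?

q0 --x--> q3
q3 --x--> q1
q1 --x--> q3
q3 --y--> q2
q2 --y--> q1
q1 --x--> q3
q3 --x--> q1
q1 --y--> q5
q5 --x--> q4
q4 --y--> q5
q5 --x--> q4
q4 --x--> q2

q2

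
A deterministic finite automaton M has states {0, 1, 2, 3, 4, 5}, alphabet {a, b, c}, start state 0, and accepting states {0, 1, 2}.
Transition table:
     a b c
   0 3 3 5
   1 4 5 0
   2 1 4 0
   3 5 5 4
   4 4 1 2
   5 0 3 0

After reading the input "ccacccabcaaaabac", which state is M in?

5

0 --c--> 5
5 --c--> 0
0 --a--> 3
3 --c--> 4
4 --c--> 2
2 --c--> 0
0 --a--> 3
3 --b--> 5
5 --c--> 0
0 --a--> 3
3 --a--> 5
5 --a--> 0
0 --a--> 3
3 --b--> 5
5 --a--> 0
0 --c--> 5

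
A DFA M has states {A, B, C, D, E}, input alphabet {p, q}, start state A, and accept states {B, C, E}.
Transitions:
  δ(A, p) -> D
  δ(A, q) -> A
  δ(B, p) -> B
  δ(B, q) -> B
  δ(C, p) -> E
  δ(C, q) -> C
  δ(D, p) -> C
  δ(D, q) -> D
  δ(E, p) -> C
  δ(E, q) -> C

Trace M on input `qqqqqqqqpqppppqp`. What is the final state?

E

A --q--> A
A --q--> A
A --q--> A
A --q--> A
A --q--> A
A --q--> A
A --q--> A
A --q--> A
A --p--> D
D --q--> D
D --p--> C
C --p--> E
E --p--> C
C --p--> E
E --q--> C
C --p--> E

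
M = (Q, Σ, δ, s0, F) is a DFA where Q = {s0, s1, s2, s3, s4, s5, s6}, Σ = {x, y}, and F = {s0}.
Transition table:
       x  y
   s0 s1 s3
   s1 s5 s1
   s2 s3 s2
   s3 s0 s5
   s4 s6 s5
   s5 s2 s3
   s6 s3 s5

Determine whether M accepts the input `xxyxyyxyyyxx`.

accepted

s0 --x--> s1
s1 --x--> s5
s5 --y--> s3
s3 --x--> s0
s0 --y--> s3
s3 --y--> s5
s5 --x--> s2
s2 --y--> s2
s2 --y--> s2
s2 --y--> s2
s2 --x--> s3
s3 --x--> s0
End in state s0, which is an accepting state.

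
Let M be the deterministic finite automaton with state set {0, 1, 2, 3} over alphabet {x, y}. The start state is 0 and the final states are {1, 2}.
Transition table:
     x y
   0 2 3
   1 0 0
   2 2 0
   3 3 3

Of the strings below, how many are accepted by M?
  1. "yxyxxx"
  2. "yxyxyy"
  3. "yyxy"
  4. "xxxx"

1

"yxyxxx": rejected
"yxyxyy": rejected
"yyxy": rejected
"xxxx": accepted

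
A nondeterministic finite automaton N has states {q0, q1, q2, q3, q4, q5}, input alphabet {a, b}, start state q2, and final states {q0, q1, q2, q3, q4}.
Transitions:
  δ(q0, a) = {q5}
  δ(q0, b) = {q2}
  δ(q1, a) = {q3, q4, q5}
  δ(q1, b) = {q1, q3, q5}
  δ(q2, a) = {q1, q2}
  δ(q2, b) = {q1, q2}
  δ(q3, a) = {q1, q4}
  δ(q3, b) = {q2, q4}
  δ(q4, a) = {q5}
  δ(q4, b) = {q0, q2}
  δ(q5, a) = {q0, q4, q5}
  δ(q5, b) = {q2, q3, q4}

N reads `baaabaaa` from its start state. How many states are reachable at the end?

6

Start: {q2}
read b: {q1, q2}
read a: {q1, q2, q3, q4, q5}
read a: {q0, q1, q2, q3, q4, q5}
read a: {q0, q1, q2, q3, q4, q5}
read b: {q0, q1, q2, q3, q4, q5}
read a: {q0, q1, q2, q3, q4, q5}
read a: {q0, q1, q2, q3, q4, q5}
read a: {q0, q1, q2, q3, q4, q5}
Final reachable set {q0, q1, q2, q3, q4, q5} has 6 states.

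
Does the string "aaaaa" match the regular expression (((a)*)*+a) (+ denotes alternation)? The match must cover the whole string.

The left alternative ((a)*)* matches aaaaa.

yes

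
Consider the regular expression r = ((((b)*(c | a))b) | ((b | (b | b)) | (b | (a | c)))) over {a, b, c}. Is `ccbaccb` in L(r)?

no

Neither (((b)*(c|a))b) nor ((b|(b|b))|(b|(a|c))) matches ccbaccb.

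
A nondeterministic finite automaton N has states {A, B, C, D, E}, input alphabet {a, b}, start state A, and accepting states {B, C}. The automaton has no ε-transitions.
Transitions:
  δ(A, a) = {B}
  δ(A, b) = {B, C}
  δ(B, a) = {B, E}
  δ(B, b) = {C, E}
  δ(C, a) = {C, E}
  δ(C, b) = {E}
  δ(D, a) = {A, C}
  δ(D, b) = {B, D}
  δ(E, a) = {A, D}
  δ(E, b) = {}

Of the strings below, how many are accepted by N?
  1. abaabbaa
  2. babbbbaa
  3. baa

abaabbaa: accepted
babbbbaa: rejected
baa: accepted

2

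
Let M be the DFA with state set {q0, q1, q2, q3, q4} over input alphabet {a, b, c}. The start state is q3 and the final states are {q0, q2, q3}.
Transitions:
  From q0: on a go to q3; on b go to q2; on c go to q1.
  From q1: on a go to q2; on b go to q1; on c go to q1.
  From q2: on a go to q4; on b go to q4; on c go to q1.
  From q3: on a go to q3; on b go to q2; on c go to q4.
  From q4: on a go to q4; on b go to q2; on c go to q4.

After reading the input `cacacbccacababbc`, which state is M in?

q4

q3 --c--> q4
q4 --a--> q4
q4 --c--> q4
q4 --a--> q4
q4 --c--> q4
q4 --b--> q2
q2 --c--> q1
q1 --c--> q1
q1 --a--> q2
q2 --c--> q1
q1 --a--> q2
q2 --b--> q4
q4 --a--> q4
q4 --b--> q2
q2 --b--> q4
q4 --c--> q4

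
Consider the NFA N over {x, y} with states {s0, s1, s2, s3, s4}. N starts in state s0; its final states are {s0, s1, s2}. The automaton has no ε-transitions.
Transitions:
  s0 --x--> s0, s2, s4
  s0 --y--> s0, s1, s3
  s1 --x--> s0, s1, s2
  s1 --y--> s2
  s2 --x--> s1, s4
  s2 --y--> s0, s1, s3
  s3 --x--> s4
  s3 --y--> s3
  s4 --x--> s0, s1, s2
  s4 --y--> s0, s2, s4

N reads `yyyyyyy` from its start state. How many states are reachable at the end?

4

Start: {s0}
read y: {s0, s1, s3}
read y: {s0, s1, s2, s3}
read y: {s0, s1, s2, s3}
read y: {s0, s1, s2, s3}
read y: {s0, s1, s2, s3}
read y: {s0, s1, s2, s3}
read y: {s0, s1, s2, s3}
Final reachable set {s0, s1, s2, s3} has 4 states.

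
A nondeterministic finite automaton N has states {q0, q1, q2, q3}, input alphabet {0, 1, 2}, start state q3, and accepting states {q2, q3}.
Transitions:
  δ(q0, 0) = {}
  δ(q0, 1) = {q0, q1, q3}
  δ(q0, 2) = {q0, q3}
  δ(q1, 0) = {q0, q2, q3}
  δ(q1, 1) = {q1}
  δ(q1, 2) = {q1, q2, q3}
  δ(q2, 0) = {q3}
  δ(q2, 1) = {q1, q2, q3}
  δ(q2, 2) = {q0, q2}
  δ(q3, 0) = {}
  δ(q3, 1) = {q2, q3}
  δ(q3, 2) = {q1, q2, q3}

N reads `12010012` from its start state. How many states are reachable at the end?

4

Start: {q3}
read 1: {q2, q3}
read 2: {q0, q1, q2, q3}
read 0: {q0, q2, q3}
read 1: {q0, q1, q2, q3}
read 0: {q0, q2, q3}
read 0: {q3}
read 1: {q2, q3}
read 2: {q0, q1, q2, q3}
Final reachable set {q0, q1, q2, q3} has 4 states.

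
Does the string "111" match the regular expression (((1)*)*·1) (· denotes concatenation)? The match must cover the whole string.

Split as 11·1: ((1)*)* matches 11 and 1 matches 1.

yes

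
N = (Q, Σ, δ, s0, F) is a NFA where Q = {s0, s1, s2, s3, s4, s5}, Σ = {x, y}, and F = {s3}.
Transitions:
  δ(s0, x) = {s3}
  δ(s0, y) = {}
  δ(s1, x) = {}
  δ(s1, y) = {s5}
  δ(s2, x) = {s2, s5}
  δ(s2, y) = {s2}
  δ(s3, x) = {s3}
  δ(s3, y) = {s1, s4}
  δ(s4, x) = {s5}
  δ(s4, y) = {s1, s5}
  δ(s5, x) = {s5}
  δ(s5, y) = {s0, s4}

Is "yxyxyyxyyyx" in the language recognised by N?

rejected

Start: {s0}
read y: {}
The reachable set is empty and stays empty for the remaining 10 symbols.
Reachable ∩ accepting = {} — empty.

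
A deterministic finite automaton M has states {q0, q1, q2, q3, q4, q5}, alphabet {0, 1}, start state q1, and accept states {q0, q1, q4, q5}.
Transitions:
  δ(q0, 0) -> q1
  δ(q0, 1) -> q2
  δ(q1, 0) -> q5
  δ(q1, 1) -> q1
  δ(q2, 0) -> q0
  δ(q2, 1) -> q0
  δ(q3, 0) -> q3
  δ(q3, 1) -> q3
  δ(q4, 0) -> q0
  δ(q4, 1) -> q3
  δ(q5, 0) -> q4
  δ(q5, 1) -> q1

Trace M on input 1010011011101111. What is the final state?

q1 --1--> q1
q1 --0--> q5
q5 --1--> q1
q1 --0--> q5
q5 --0--> q4
q4 --1--> q3
q3 --1--> q3
q3 --0--> q3
q3 --1--> q3
q3 --1--> q3
q3 --1--> q3
q3 --0--> q3
q3 --1--> q3
q3 --1--> q3
q3 --1--> q3
q3 --1--> q3

q3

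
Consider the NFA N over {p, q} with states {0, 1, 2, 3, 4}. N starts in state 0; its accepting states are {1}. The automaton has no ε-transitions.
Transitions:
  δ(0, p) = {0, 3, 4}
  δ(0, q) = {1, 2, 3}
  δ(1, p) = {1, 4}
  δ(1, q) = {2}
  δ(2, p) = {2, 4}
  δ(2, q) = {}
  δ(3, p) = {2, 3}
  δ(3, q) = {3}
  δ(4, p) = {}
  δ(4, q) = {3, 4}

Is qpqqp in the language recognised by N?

Start: {0}
read q: {1, 2, 3}
read p: {1, 2, 3, 4}
read q: {2, 3, 4}
read q: {3, 4}
read p: {2, 3}
Reachable ∩ accepting = {} — empty.

rejected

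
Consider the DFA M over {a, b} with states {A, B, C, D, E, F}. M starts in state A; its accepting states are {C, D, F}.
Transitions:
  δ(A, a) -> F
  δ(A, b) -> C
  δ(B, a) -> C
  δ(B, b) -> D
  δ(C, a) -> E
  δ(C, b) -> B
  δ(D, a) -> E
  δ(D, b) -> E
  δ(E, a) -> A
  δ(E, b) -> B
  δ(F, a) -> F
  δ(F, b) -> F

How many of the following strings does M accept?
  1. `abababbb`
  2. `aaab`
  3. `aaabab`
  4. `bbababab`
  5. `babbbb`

3

`abababbb`: accepted
`aaab`: accepted
`aaabab`: accepted
`bbababab`: rejected
`babbbb`: rejected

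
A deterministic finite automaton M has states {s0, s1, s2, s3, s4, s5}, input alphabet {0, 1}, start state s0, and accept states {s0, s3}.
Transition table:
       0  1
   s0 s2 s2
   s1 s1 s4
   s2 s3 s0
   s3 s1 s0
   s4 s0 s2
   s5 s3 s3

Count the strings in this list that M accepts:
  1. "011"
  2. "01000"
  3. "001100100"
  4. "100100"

0

"011": rejected
"01000": rejected
"001100100": rejected
"100100": rejected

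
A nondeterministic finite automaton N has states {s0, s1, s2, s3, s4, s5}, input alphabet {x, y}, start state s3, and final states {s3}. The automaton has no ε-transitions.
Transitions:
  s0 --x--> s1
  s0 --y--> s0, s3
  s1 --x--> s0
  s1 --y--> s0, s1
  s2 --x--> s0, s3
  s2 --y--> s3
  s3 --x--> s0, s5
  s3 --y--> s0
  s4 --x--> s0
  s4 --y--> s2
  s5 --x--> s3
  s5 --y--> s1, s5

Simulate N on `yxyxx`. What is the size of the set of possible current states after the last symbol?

2

Start: {s3}
read y: {s0}
read x: {s1}
read y: {s0, s1}
read x: {s0, s1}
read x: {s0, s1}
Final reachable set {s0, s1} has 2 states.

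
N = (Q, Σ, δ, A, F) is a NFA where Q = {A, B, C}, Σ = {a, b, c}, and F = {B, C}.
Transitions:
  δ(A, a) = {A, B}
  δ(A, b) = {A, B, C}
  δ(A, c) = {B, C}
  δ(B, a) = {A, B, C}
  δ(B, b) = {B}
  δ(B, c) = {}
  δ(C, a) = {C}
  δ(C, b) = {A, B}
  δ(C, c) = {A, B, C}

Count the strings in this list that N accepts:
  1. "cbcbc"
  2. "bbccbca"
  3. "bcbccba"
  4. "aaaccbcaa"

"cbcbc": accepted
"bbccbca": accepted
"bcbccba": accepted
"aaaccbcaa": accepted

4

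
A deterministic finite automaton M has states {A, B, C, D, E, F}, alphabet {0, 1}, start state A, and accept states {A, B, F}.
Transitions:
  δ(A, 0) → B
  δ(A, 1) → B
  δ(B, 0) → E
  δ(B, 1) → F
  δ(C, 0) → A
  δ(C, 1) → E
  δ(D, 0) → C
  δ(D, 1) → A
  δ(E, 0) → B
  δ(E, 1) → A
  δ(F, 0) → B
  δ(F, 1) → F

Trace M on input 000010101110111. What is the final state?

A --0--> B
B --0--> E
E --0--> B
B --0--> E
E --1--> A
A --0--> B
B --1--> F
F --0--> B
B --1--> F
F --1--> F
F --1--> F
F --0--> B
B --1--> F
F --1--> F
F --1--> F

F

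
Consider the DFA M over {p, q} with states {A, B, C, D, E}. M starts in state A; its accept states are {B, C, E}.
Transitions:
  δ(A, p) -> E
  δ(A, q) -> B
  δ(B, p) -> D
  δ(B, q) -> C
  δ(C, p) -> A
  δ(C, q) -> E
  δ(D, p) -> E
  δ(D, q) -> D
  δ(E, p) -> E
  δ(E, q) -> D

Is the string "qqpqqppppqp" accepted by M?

accepted

A --q--> B
B --q--> C
C --p--> A
A --q--> B
B --q--> C
C --p--> A
A --p--> E
E --p--> E
E --p--> E
E --q--> D
D --p--> E
End in state E, which is an accepting state.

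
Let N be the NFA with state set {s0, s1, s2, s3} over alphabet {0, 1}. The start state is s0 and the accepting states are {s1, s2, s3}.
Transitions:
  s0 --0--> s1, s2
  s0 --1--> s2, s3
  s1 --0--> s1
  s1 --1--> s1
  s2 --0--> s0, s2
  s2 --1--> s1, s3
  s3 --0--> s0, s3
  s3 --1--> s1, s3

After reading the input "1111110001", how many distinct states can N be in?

3

Start: {s0}
read 1: {s2, s3}
read 1: {s1, s3}
read 1: {s1, s3}
read 1: {s1, s3}
read 1: {s1, s3}
read 1: {s1, s3}
read 0: {s0, s1, s3}
read 0: {s0, s1, s2, s3}
read 0: {s0, s1, s2, s3}
read 1: {s1, s2, s3}
Final reachable set {s1, s2, s3} has 3 states.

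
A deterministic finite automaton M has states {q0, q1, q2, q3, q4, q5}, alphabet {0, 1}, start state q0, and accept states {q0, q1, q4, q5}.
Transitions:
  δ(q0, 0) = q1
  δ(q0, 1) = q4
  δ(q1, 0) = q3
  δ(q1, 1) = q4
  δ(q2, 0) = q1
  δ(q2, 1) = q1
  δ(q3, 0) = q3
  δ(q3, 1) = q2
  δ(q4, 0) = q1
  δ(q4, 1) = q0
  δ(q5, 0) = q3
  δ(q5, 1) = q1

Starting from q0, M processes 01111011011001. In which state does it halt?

q2

q0 --0--> q1
q1 --1--> q4
q4 --1--> q0
q0 --1--> q4
q4 --1--> q0
q0 --0--> q1
q1 --1--> q4
q4 --1--> q0
q0 --0--> q1
q1 --1--> q4
q4 --1--> q0
q0 --0--> q1
q1 --0--> q3
q3 --1--> q2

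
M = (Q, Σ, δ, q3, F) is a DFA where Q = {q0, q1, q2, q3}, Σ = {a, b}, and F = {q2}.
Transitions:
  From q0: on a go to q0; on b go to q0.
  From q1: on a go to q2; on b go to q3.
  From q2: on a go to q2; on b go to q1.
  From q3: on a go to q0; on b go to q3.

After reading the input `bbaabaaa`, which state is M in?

q3 --b--> q3
q3 --b--> q3
q3 --a--> q0
q0 --a--> q0
q0 --b--> q0
q0 --a--> q0
q0 --a--> q0
q0 --a--> q0

q0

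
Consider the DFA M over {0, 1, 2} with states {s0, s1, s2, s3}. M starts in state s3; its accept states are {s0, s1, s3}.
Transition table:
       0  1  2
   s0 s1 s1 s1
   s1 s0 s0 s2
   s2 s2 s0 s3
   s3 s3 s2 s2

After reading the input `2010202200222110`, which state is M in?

s1

s3 --2--> s2
s2 --0--> s2
s2 --1--> s0
s0 --0--> s1
s1 --2--> s2
s2 --0--> s2
s2 --2--> s3
s3 --2--> s2
s2 --0--> s2
s2 --0--> s2
s2 --2--> s3
s3 --2--> s2
s2 --2--> s3
s3 --1--> s2
s2 --1--> s0
s0 --0--> s1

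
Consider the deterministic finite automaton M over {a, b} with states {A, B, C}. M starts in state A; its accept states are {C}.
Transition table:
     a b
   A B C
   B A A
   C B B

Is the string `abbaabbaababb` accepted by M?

accepted

A --a--> B
B --b--> A
A --b--> C
C --a--> B
B --a--> A
A --b--> C
C --b--> B
B --a--> A
A --a--> B
B --b--> A
A --a--> B
B --b--> A
A --b--> C
End in state C, which is an accepting state.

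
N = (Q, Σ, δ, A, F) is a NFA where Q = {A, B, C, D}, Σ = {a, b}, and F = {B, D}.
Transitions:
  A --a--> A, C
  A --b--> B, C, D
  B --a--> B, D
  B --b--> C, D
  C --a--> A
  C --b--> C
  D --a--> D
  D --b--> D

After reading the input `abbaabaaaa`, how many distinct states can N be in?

4

Start: {A}
read a: {A, C}
read b: {B, C, D}
read b: {C, D}
read a: {A, D}
read a: {A, C, D}
read b: {B, C, D}
read a: {A, B, D}
read a: {A, B, C, D}
read a: {A, B, C, D}
read a: {A, B, C, D}
Final reachable set {A, B, C, D} has 4 states.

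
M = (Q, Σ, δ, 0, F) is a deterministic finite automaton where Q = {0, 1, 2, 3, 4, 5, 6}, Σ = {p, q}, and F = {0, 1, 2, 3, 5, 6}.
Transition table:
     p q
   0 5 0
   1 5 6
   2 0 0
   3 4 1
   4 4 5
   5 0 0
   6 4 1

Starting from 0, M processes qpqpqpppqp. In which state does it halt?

5

0 --q--> 0
0 --p--> 5
5 --q--> 0
0 --p--> 5
5 --q--> 0
0 --p--> 5
5 --p--> 0
0 --p--> 5
5 --q--> 0
0 --p--> 5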